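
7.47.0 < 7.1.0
False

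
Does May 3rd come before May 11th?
Yes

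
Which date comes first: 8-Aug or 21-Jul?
21-Jul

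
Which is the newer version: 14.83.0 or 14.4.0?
14.83.0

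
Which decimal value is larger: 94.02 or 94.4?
94.4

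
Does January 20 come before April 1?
Yes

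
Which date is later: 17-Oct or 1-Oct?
17-Oct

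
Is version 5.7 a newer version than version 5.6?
Yes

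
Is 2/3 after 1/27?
Yes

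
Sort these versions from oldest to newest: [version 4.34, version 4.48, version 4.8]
[version 4.8, version 4.34, version 4.48]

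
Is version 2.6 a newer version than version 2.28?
No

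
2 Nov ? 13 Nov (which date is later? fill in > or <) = <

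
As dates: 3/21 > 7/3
False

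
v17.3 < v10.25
False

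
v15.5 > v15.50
False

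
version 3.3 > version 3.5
False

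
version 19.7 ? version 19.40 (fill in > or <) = <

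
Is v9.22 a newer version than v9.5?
Yes. Version numbers are compared segment by segment as integers, not as decimals: minor version 22 > 5, so v9.22 > v9.5 (even though the decimal 9.22 < 9.5).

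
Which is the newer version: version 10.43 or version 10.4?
version 10.43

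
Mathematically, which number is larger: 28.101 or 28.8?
28.8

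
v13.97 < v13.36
False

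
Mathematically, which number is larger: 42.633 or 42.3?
42.633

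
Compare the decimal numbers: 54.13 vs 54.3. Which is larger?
54.3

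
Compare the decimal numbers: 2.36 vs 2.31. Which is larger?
2.36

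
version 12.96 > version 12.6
True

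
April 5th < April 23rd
True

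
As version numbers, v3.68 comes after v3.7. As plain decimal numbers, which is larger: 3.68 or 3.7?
3.7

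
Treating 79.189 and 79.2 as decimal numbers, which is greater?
79.2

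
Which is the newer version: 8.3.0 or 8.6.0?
8.6.0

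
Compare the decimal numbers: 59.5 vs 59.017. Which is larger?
59.5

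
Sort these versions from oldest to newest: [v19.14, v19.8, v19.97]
[v19.8, v19.14, v19.97]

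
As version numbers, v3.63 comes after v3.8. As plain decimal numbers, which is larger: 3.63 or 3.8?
3.8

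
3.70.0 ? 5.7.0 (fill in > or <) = <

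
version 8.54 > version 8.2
True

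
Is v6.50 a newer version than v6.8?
Yes. Version numbers are compared segment by segment as integers, not as decimals: minor version 50 > 8, so v6.50 > v6.8 (even though the decimal 6.50 < 6.8).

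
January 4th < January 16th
True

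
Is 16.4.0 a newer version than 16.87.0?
No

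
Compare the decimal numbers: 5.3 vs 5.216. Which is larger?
5.3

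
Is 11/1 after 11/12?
No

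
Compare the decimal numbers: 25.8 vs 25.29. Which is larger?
25.8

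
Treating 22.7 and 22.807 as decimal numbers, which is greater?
22.807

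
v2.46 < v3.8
True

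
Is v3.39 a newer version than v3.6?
Yes. Version numbers are compared segment by segment as integers, not as decimals: minor version 39 > 6, so v3.39 > v3.6 (even though the decimal 3.39 < 3.6).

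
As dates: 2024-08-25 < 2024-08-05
False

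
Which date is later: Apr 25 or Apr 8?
Apr 25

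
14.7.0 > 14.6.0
True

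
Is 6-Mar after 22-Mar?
No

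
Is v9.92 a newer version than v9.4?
Yes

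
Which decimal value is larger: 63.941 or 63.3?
63.941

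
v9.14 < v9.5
False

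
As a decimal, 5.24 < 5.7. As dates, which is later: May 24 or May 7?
May 24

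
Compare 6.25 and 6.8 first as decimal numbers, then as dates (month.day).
As decimals: 6.25 < 6.8. As dates: 6/25 is later than 6/8 (day 25 > day 8).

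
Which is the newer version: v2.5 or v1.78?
v2.5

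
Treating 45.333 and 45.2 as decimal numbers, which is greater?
45.333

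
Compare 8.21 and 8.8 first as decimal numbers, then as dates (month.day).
As decimals: 8.21 < 8.8. As dates: 8/21 is later than 8/8 (day 21 > day 8).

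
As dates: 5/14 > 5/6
True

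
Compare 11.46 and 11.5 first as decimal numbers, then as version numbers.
As decimals: 11.46 < 11.5. As versions: v11.46 > v11.5 (minor version 46 > 5).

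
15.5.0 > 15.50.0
False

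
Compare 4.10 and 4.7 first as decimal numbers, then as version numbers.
As decimals: 4.10 < 4.7. As versions: v4.10 > v4.7 (minor version 10 > 7).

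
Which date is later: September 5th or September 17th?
September 17th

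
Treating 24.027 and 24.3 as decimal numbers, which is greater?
24.3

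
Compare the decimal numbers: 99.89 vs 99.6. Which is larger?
99.89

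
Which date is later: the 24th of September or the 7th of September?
the 24th of September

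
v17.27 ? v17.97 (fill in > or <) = <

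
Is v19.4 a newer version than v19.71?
No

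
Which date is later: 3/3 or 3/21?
3/21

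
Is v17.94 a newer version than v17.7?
Yes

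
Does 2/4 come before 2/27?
Yes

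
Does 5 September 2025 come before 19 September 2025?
Yes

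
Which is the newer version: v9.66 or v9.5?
v9.66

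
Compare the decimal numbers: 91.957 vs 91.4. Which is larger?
91.957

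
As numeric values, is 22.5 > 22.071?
True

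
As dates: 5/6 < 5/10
True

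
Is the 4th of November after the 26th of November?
No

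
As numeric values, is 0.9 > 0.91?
False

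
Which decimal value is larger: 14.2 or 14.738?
14.738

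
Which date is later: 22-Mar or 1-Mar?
22-Mar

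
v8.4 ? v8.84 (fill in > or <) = <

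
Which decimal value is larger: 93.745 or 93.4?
93.745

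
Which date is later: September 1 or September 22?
September 22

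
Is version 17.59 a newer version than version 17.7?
Yes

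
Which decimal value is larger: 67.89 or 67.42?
67.89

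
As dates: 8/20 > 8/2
True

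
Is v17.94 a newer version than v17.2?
Yes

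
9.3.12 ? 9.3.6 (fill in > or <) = >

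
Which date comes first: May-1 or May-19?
May-1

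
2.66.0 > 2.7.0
True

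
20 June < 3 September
True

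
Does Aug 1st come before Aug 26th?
Yes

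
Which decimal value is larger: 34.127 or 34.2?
34.2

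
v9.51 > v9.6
True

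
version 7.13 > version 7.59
False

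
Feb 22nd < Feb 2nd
False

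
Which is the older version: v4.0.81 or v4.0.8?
v4.0.8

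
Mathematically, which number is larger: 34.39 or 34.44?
34.44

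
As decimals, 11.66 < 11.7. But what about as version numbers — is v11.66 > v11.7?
True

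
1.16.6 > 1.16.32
False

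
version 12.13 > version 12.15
False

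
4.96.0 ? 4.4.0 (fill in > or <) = >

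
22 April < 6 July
True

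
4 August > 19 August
False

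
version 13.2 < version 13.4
True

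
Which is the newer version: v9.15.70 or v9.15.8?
v9.15.70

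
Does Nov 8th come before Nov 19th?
Yes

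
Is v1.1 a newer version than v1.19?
No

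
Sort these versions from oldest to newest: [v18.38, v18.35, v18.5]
[v18.5, v18.35, v18.38]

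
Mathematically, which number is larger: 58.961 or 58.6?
58.961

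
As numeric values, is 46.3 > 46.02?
True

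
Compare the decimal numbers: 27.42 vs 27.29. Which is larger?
27.42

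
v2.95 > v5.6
False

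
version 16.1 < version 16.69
True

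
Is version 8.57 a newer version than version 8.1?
Yes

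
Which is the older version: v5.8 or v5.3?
v5.3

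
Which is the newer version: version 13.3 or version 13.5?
version 13.5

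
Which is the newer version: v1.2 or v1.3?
v1.3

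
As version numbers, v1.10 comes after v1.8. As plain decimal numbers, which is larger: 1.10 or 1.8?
1.8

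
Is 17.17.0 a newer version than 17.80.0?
No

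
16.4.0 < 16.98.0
True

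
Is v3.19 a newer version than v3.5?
Yes. Version numbers are compared segment by segment as integers, not as decimals: minor version 19 > 5, so v3.19 > v3.5 (even though the decimal 3.19 < 3.5).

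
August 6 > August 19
False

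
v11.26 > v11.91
False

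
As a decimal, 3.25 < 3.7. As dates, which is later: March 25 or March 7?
March 25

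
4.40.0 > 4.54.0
False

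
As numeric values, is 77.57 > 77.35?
True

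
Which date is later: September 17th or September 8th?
September 17th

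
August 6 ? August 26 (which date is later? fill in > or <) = <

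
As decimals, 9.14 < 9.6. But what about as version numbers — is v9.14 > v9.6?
True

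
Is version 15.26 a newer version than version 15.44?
No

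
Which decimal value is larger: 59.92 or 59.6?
59.92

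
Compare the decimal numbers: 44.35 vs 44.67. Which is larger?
44.67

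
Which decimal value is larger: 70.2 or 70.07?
70.2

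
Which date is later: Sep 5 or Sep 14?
Sep 14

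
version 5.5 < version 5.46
True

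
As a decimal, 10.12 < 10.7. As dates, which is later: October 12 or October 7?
October 12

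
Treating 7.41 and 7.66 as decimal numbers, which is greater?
7.66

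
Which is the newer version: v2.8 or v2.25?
v2.25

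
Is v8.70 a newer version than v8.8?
Yes. Version numbers are compared segment by segment as integers, not as decimals: minor version 70 > 8, so v8.70 > v8.8 (even though the decimal 8.70 < 8.8).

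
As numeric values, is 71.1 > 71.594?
False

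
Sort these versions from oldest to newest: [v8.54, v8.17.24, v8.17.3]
[v8.17.3, v8.17.24, v8.54]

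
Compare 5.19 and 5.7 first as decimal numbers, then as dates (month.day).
As decimals: 5.19 < 5.7. As dates: 5/19 is later than 5/7 (day 19 > day 7).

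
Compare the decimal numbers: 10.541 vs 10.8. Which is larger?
10.8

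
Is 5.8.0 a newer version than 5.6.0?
Yes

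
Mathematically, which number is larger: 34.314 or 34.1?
34.314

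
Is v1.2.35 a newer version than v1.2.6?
Yes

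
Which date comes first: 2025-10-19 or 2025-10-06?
2025-10-06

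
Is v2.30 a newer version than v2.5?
Yes. Version numbers are compared segment by segment as integers, not as decimals: minor version 30 > 5, so v2.30 > v2.5 (even though the decimal 2.30 < 2.5).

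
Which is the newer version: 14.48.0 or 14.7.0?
14.48.0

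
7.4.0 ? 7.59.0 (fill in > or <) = <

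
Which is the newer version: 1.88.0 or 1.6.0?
1.88.0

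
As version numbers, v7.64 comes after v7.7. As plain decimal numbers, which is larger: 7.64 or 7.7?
7.7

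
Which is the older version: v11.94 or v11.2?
v11.2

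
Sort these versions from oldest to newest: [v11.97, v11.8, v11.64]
[v11.8, v11.64, v11.97]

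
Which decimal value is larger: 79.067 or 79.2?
79.2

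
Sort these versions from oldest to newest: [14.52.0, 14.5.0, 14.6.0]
[14.5.0, 14.6.0, 14.52.0]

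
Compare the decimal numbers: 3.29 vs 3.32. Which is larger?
3.32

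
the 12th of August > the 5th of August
True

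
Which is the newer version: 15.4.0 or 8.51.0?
15.4.0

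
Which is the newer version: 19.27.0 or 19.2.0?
19.27.0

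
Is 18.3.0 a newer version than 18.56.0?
No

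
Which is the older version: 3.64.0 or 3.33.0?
3.33.0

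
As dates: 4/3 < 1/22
False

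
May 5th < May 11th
True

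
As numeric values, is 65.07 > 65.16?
False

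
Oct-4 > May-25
True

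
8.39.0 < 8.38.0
False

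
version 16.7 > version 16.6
True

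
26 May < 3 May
False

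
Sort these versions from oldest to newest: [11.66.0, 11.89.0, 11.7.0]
[11.7.0, 11.66.0, 11.89.0]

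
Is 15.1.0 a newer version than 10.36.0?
Yes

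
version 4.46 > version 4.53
False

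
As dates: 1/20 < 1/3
False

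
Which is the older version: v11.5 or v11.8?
v11.5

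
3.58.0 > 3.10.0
True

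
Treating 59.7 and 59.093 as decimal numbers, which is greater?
59.7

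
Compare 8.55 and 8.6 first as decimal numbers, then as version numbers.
As decimals: 8.55 < 8.6. As versions: v8.55 > v8.6 (minor version 55 > 6).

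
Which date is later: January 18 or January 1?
January 18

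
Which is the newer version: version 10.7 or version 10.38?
version 10.38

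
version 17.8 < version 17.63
True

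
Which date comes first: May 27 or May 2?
May 2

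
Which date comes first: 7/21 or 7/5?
7/5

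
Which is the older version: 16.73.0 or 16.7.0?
16.7.0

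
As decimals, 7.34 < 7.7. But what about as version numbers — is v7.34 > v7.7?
True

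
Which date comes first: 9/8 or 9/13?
9/8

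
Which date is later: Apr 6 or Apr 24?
Apr 24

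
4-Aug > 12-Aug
False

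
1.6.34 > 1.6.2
True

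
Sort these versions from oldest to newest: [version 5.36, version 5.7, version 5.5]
[version 5.5, version 5.7, version 5.36]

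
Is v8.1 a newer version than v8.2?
No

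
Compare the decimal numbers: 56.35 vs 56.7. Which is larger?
56.7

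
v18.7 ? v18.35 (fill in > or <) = <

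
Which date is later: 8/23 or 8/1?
8/23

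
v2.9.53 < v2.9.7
False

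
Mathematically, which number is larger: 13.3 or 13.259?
13.3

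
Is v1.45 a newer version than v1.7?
Yes. Version numbers are compared segment by segment as integers, not as decimals: minor version 45 > 7, so v1.45 > v1.7 (even though the decimal 1.45 < 1.7).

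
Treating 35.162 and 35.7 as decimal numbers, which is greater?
35.7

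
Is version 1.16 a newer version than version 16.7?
No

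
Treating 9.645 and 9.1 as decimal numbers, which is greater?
9.645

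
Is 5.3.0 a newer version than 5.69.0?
No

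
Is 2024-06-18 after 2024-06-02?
Yes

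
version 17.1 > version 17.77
False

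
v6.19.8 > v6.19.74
False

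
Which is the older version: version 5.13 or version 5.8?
version 5.8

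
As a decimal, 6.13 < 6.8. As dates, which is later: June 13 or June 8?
June 13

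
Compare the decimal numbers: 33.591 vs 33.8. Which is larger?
33.8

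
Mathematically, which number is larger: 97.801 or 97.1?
97.801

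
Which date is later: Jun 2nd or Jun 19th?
Jun 19th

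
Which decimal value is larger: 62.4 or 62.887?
62.887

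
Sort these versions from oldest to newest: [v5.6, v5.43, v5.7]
[v5.6, v5.7, v5.43]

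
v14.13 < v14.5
False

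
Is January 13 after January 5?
Yes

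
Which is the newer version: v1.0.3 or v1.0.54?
v1.0.54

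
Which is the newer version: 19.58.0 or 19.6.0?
19.58.0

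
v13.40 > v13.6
True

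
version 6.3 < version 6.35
True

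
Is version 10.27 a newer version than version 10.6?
Yes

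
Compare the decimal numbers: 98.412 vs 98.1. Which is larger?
98.412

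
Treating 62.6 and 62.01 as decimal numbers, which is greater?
62.6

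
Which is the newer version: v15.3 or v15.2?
v15.3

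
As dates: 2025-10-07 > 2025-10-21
False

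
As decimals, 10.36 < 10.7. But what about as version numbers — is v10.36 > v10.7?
True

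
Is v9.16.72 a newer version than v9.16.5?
Yes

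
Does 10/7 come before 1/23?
No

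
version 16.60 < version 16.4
False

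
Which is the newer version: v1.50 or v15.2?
v15.2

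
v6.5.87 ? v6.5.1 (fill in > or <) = >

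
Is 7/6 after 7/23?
No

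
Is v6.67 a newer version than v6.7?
Yes. Version numbers are compared segment by segment as integers, not as decimals: minor version 67 > 7, so v6.67 > v6.7 (even though the decimal 6.67 < 6.7).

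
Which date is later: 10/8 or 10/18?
10/18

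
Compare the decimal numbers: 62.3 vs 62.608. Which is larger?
62.608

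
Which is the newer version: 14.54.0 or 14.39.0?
14.54.0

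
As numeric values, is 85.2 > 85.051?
True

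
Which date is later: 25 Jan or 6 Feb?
6 Feb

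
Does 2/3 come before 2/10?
Yes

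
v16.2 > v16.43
False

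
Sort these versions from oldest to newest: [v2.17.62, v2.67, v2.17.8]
[v2.17.8, v2.17.62, v2.67]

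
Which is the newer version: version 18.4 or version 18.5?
version 18.5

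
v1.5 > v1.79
False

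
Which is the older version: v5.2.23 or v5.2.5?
v5.2.5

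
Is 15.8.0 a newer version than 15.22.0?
No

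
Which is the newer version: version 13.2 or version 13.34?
version 13.34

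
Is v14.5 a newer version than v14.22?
No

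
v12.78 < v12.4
False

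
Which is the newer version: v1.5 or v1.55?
v1.55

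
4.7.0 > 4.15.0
False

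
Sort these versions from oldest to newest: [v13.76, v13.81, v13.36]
[v13.36, v13.76, v13.81]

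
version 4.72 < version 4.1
False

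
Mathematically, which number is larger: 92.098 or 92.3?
92.3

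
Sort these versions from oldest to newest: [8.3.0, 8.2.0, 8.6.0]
[8.2.0, 8.3.0, 8.6.0]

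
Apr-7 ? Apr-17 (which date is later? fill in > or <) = <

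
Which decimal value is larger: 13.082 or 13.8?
13.8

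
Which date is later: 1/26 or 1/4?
1/26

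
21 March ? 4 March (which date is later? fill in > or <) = >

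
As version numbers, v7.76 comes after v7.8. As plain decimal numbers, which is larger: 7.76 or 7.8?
7.8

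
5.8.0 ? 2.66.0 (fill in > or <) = >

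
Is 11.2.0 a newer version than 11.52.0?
No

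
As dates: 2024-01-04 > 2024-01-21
False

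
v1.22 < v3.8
True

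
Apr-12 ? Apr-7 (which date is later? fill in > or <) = >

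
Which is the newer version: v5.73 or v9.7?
v9.7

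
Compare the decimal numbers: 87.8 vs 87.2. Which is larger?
87.8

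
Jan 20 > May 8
False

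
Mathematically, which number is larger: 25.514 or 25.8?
25.8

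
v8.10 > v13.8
False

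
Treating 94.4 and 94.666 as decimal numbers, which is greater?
94.666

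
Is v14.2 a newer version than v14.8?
No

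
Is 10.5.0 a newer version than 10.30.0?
No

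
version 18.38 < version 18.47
True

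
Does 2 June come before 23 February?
No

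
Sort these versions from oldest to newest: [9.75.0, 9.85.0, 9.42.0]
[9.42.0, 9.75.0, 9.85.0]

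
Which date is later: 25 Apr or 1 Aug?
1 Aug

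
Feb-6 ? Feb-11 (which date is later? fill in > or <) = <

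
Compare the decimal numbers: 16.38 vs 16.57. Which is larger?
16.57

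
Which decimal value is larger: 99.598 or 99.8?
99.8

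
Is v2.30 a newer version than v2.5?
Yes. Version numbers are compared segment by segment as integers, not as decimals: minor version 30 > 5, so v2.30 > v2.5 (even though the decimal 2.30 < 2.5).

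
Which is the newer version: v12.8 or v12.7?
v12.8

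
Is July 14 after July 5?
Yes. Day 14 comes after day 5 in July — this is a date comparison, not a decimal one (the decimal 7.14 would be smaller than 7.5).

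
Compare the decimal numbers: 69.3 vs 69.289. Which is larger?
69.3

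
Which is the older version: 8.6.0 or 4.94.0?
4.94.0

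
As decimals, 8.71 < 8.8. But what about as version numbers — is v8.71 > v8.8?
True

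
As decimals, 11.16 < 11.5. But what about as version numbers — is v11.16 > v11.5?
True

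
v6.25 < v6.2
False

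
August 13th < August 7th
False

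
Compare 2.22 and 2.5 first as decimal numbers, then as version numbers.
As decimals: 2.22 < 2.5. As versions: v2.22 > v2.5 (minor version 22 > 5).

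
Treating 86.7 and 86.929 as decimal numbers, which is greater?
86.929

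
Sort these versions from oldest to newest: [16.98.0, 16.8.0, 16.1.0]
[16.1.0, 16.8.0, 16.98.0]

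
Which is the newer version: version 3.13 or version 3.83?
version 3.83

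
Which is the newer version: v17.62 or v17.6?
v17.62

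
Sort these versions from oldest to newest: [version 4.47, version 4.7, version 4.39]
[version 4.7, version 4.39, version 4.47]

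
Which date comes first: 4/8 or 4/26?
4/8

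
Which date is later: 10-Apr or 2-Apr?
10-Apr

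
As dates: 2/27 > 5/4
False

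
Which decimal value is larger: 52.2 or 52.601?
52.601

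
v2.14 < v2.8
False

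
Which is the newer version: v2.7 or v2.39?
v2.39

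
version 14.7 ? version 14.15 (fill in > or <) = <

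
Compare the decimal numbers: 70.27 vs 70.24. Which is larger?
70.27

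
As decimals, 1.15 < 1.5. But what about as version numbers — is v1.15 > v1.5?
True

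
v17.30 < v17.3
False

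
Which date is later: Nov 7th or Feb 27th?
Nov 7th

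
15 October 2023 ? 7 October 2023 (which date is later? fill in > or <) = >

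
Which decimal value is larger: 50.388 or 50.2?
50.388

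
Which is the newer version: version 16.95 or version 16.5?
version 16.95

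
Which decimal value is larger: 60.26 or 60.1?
60.26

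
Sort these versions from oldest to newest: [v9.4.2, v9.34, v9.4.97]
[v9.4.2, v9.4.97, v9.34]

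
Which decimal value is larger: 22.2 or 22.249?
22.249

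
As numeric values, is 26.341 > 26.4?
False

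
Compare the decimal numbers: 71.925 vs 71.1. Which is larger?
71.925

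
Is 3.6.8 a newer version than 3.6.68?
No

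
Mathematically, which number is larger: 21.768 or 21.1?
21.768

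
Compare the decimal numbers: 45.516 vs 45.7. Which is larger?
45.7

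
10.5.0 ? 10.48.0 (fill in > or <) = <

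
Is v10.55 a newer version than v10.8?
Yes. Version numbers are compared segment by segment as integers, not as decimals: minor version 55 > 8, so v10.55 > v10.8 (even though the decimal 10.55 < 10.8).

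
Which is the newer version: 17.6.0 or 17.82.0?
17.82.0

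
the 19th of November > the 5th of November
True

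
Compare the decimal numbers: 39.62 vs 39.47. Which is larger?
39.62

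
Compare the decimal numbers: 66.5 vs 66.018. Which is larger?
66.5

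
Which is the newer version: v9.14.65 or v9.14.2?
v9.14.65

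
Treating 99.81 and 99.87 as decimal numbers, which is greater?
99.87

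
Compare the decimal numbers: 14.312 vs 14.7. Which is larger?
14.7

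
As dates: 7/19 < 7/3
False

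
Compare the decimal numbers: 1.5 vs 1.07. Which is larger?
1.5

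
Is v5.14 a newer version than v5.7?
Yes. Version numbers are compared segment by segment as integers, not as decimals: minor version 14 > 7, so v5.14 > v5.7 (even though the decimal 5.14 < 5.7).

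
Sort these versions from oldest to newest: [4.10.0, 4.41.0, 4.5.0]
[4.5.0, 4.10.0, 4.41.0]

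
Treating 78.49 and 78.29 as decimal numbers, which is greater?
78.49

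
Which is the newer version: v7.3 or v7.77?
v7.77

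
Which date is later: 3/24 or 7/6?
7/6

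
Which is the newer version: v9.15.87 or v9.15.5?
v9.15.87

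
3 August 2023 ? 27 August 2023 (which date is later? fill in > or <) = <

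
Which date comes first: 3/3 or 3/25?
3/3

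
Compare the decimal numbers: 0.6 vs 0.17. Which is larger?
0.6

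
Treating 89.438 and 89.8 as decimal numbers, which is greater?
89.8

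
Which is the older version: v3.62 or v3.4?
v3.4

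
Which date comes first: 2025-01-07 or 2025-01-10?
2025-01-07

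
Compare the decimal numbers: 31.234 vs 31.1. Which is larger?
31.234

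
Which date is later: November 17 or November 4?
November 17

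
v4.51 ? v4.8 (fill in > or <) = >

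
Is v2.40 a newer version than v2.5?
Yes. Version numbers are compared segment by segment as integers, not as decimals: minor version 40 > 5, so v2.40 > v2.5 (even though the decimal 2.40 < 2.5).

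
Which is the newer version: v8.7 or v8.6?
v8.7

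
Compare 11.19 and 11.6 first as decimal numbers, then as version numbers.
As decimals: 11.19 < 11.6. As versions: v11.19 > v11.6 (minor version 19 > 6).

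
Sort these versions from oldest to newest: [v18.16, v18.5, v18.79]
[v18.5, v18.16, v18.79]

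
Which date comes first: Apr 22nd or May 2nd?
Apr 22nd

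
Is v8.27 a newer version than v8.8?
Yes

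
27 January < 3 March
True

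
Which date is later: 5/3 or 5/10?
5/10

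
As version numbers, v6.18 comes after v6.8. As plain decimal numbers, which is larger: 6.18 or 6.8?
6.8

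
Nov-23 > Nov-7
True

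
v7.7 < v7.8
True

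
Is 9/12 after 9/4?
Yes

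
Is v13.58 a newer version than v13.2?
Yes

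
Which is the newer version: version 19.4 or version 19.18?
version 19.18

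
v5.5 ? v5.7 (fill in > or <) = <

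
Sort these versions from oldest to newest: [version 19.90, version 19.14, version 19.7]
[version 19.7, version 19.14, version 19.90]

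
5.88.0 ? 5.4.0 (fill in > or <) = >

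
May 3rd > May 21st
False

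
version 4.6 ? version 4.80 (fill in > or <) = <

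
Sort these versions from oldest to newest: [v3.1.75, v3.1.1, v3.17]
[v3.1.1, v3.1.75, v3.17]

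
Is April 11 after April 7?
Yes. Day 11 comes after day 7 in April — this is a date comparison, not a decimal one (the decimal 4.11 would be smaller than 4.7).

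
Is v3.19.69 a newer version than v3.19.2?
Yes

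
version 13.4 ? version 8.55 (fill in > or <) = >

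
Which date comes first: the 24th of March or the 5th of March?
the 5th of March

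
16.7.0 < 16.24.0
True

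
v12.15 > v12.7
True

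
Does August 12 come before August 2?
No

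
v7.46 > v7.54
False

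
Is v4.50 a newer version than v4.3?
Yes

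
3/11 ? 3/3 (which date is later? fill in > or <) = >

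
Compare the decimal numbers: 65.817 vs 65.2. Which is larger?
65.817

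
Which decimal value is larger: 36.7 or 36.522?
36.7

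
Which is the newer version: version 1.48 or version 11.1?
version 11.1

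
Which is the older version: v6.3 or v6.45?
v6.3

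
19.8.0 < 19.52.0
True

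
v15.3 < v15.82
True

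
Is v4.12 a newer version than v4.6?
Yes. Version numbers are compared segment by segment as integers, not as decimals: minor version 12 > 6, so v4.12 > v4.6 (even though the decimal 4.12 < 4.6).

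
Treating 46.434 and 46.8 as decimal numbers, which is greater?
46.8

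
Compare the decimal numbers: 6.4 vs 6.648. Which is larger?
6.648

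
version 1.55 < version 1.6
False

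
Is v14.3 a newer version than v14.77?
No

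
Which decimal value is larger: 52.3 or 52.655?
52.655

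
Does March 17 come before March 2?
No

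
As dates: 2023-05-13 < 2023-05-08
False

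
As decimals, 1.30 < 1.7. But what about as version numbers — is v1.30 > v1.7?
True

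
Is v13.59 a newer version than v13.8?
Yes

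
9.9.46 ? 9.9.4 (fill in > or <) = >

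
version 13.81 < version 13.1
False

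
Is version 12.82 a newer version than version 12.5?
Yes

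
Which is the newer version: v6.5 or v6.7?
v6.7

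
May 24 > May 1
True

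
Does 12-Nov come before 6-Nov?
No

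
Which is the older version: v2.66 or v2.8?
v2.8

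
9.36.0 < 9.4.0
False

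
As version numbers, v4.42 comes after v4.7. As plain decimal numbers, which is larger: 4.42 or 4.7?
4.7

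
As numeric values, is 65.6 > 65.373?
True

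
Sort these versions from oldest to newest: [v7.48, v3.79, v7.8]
[v3.79, v7.8, v7.48]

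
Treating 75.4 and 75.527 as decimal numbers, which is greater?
75.527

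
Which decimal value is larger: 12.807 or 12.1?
12.807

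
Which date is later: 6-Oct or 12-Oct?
12-Oct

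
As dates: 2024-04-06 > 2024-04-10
False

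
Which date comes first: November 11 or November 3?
November 3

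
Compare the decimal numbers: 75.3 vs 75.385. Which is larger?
75.385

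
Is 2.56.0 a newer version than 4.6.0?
No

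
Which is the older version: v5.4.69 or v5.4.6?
v5.4.6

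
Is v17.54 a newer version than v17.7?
Yes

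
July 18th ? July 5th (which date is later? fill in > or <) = >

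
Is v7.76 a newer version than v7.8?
Yes. Version numbers are compared segment by segment as integers, not as decimals: minor version 76 > 8, so v7.76 > v7.8 (even though the decimal 7.76 < 7.8).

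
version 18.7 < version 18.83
True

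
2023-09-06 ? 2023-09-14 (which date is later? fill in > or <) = <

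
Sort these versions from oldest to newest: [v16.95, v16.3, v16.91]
[v16.3, v16.91, v16.95]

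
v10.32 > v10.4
True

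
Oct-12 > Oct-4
True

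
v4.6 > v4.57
False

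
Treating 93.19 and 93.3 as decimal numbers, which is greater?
93.3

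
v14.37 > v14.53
False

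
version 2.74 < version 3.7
True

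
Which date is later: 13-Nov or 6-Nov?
13-Nov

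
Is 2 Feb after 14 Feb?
No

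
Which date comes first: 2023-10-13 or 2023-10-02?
2023-10-02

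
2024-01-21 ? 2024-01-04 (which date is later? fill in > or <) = >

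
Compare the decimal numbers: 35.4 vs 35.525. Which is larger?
35.525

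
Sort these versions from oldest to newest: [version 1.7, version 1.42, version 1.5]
[version 1.5, version 1.7, version 1.42]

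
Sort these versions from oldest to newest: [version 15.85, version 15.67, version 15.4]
[version 15.4, version 15.67, version 15.85]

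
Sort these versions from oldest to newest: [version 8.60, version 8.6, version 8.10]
[version 8.6, version 8.10, version 8.60]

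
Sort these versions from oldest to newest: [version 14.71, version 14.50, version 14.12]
[version 14.12, version 14.50, version 14.71]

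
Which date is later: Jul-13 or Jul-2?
Jul-13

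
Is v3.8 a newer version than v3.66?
No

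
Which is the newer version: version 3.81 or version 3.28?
version 3.81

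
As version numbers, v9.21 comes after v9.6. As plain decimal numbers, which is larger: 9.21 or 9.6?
9.6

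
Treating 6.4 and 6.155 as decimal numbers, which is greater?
6.4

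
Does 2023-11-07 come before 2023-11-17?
Yes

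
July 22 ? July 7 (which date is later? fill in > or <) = >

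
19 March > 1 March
True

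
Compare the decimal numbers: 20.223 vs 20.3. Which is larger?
20.3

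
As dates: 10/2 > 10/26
False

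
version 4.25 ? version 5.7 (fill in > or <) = <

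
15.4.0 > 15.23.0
False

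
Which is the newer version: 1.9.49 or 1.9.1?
1.9.49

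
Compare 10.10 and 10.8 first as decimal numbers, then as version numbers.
As decimals: 10.10 < 10.8. As versions: v10.10 > v10.8 (minor version 10 > 8).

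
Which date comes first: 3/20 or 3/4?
3/4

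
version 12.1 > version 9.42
True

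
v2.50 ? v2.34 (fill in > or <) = >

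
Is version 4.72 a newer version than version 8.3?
No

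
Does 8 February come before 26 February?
Yes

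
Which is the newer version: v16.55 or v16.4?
v16.55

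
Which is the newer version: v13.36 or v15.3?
v15.3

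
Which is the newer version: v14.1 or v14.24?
v14.24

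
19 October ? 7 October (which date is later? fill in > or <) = >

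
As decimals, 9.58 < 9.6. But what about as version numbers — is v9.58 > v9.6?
True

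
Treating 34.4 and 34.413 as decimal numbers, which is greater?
34.413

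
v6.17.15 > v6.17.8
True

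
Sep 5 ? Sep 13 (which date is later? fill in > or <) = <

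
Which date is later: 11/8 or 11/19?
11/19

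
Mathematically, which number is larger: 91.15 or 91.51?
91.51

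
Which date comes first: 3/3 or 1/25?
1/25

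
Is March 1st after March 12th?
No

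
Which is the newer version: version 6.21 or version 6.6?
version 6.21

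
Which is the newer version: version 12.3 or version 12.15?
version 12.15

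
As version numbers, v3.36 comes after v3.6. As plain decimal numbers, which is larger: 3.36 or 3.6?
3.6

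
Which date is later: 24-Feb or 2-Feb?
24-Feb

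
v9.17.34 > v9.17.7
True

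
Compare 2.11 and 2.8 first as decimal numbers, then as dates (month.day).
As decimals: 2.11 < 2.8. As dates: 2/11 is later than 2/8 (day 11 > day 8).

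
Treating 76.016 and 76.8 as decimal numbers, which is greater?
76.8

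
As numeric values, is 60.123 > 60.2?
False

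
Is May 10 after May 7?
Yes. Day 10 comes after day 7 in May — this is a date comparison, not a decimal one (the decimal 5.10 would be smaller than 5.7).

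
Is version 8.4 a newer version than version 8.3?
Yes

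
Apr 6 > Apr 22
False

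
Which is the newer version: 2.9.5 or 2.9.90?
2.9.90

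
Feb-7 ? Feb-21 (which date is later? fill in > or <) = <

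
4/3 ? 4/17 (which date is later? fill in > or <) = <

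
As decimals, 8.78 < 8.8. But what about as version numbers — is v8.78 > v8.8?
True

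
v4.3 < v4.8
True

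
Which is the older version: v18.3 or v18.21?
v18.3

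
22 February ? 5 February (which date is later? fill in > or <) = >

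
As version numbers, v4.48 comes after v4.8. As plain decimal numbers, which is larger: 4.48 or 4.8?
4.8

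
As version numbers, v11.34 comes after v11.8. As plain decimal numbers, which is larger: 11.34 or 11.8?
11.8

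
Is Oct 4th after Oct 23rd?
No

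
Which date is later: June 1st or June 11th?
June 11th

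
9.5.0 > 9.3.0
True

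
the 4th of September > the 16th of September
False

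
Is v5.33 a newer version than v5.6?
Yes. Version numbers are compared segment by segment as integers, not as decimals: minor version 33 > 6, so v5.33 > v5.6 (even though the decimal 5.33 < 5.6).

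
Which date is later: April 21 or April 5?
April 21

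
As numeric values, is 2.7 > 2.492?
True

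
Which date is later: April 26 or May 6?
May 6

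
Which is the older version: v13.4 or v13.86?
v13.4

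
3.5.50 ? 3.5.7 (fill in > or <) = >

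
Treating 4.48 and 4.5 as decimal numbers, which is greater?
4.5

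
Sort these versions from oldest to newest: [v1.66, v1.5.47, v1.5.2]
[v1.5.2, v1.5.47, v1.66]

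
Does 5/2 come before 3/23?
No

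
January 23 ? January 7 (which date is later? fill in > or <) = >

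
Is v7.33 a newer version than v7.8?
Yes. Version numbers are compared segment by segment as integers, not as decimals: minor version 33 > 8, so v7.33 > v7.8 (even though the decimal 7.33 < 7.8).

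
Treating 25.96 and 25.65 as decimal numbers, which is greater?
25.96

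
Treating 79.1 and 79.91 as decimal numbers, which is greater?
79.91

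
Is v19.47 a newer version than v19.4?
Yes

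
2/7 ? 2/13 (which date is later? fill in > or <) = <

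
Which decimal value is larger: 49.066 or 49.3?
49.3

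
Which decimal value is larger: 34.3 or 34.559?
34.559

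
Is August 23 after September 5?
No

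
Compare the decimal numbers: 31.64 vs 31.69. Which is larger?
31.69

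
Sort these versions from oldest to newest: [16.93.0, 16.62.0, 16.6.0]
[16.6.0, 16.62.0, 16.93.0]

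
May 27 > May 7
True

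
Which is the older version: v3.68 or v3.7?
v3.7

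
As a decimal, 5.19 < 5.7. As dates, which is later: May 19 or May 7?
May 19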